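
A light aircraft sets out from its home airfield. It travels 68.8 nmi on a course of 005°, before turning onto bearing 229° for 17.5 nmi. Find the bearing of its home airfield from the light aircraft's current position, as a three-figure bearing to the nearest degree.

Leg 1 (005°, 68.8 nmi): east 68.8 sin 5° = 6.00, north 68.8 cos 5° = 68.54
Leg 2 (229°, 17.5 nmi): east 17.5 sin 229° = -13.21, north 17.5 cos 229° = -11.48
Net displacement: -7.21 east, 57.06 north. Direction back to start is (7.21, -57.06): bearing = atan2(7.21, -57.06) mod 360° = 172.80° ≈ 173°.

173°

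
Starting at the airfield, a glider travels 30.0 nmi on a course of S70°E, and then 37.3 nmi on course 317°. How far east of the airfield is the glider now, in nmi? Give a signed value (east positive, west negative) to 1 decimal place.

2.8 nmi

Leg 1 (S70°E, 30.0 nmi): east 30.0 sin 110° = 28.19, north 30.0 cos 110° = -10.26
Leg 2 (317°, 37.3 nmi): east 37.3 sin 317° = -25.44, north 37.3 cos 317° = 27.28
Net east component: 2.75 nmi.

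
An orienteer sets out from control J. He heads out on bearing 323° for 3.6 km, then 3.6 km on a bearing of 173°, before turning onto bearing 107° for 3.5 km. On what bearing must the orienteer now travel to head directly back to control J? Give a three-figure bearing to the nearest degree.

Leg 1 (323°, 3.6 km): east 3.6 sin 323° = -2.17, north 3.6 cos 323° = 2.88
Leg 2 (173°, 3.6 km): east 3.6 sin 173° = 0.44, north 3.6 cos 173° = -3.57
Leg 3 (107°, 3.5 km): east 3.5 sin 107° = 3.35, north 3.5 cos 107° = -1.02
Net displacement: 1.62 east, -1.72 north. Direction back to start is (-1.62, 1.72): bearing = atan2(-1.62, 1.72) mod 360° = 316.75° ≈ 317°.

317°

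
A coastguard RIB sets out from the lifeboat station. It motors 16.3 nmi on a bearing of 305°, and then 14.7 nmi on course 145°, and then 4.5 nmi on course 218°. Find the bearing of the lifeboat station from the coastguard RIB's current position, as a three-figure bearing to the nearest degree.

051°

Leg 1 (305°, 16.3 nmi): east 16.3 sin 305° = -13.35, north 16.3 cos 305° = 9.35
Leg 2 (145°, 14.7 nmi): east 14.7 sin 145° = 8.43, north 14.7 cos 145° = -12.04
Leg 3 (218°, 4.5 nmi): east 4.5 sin 218° = -2.77, north 4.5 cos 218° = -3.55
Net displacement: -7.69 east, -6.24 north. Direction back to start is (7.69, 6.24): bearing = atan2(7.69, 6.24) mod 360° = 50.95° ≈ 051°.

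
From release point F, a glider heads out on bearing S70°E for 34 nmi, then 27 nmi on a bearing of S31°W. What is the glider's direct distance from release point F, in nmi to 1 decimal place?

39.2 nmi

Leg 1 (S70°E, 34 nmi): east 34 sin 110° = 31.95, north 34 cos 110° = -11.63
Leg 2 (S31°W, 27 nmi): east 27 sin 211° = -13.91, north 27 cos 211° = -23.14
Net: 18.04 east, -34.77 north. Distance = √((18.04)² + (-34.77)²) = 39.175 nmi.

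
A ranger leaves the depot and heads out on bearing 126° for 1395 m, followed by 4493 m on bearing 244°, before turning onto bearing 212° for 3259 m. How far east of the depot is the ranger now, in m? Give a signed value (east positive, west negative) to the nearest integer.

-4637 m

Leg 1 (126°, 1395 m): east 1395 sin 126° = 1128.58, north 1395 cos 126° = -819.96
Leg 2 (244°, 4493 m): east 4493 sin 244° = -4038.28, north 4493 cos 244° = -1969.60
Leg 3 (212°, 3259 m): east 3259 sin 212° = -1727.01, north 3259 cos 212° = -2763.79
Net east component: -4636.71 m.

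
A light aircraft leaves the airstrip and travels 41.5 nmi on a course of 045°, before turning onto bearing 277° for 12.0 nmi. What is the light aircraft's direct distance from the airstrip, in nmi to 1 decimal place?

35.4 nmi

Leg 1 (045°, 41.5 nmi): east 41.5 sin 45° = 29.34, north 41.5 cos 45° = 29.34
Leg 2 (277°, 12.0 nmi): east 12.0 sin 277° = -11.91, north 12.0 cos 277° = 1.46
Net: 17.43 east, 30.81 north. Distance = √((17.43)² + (30.81)²) = 35.398 nmi.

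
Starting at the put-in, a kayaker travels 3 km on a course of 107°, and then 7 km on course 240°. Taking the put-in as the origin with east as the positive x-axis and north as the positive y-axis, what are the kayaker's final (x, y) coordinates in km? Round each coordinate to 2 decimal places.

Leg 1 (107°, 3 km): east 3 sin 107° = 2.87, north 3 cos 107° = -0.88
Leg 2 (240°, 7 km): east 7 sin 240° = -6.06, north 7 cos 240° = -3.50
Summing: -3.19 km east, -4.38 km north → (-3.19, -4.38).

(-3.19, -4.38)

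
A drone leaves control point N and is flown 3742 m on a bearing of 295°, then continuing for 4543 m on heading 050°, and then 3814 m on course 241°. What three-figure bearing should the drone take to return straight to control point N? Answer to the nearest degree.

Leg 1 (295°, 3742 m): east 3742 sin 295° = -3391.40, north 3742 cos 295° = 1581.44
Leg 2 (050°, 4543 m): east 4543 sin 50° = 3480.14, north 4543 cos 50° = 2920.18
Leg 3 (241°, 3814 m): east 3814 sin 241° = -3335.80, north 3814 cos 241° = -1849.06
Net displacement: -3247.06 east, 2652.56 north. Direction back to start is (3247.06, -2652.56): bearing = atan2(3247.06, -2652.56) mod 360° = 129.25° ≈ 129°.

129°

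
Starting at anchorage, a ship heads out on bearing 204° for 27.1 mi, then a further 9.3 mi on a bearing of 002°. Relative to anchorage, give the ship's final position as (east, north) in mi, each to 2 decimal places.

(-10.70, -15.46)

Leg 1 (204°, 27.1 mi): east 27.1 sin 204° = -11.02, north 27.1 cos 204° = -24.76
Leg 2 (002°, 9.3 mi): east 9.3 sin 2° = 0.32, north 9.3 cos 2° = 9.29
Summing: -10.70 mi east, -15.46 mi north → (-10.70, -15.46).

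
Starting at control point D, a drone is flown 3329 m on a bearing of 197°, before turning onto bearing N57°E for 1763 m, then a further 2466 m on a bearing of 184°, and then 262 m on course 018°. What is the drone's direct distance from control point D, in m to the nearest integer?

Leg 1 (197°, 3329 m): east 3329 sin 197° = -973.31, north 3329 cos 197° = -3183.54
Leg 2 (N57°E, 1763 m): east 1763 sin 57° = 1478.58, north 1763 cos 57° = 960.20
Leg 3 (184°, 2466 m): east 2466 sin 184° = -172.02, north 2466 cos 184° = -2459.99
Leg 4 (018°, 262 m): east 262 sin 18° = 80.96, north 262 cos 18° = 249.18
Net: 414.21 east, -4434.16 north. Distance = √((414.21)² + (-4434.16)²) = 4453.461 m.

4453 m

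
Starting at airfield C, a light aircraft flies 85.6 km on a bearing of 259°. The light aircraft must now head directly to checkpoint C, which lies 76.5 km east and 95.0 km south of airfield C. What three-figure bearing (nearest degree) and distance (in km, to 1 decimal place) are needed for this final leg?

Leg 1 (259°, 85.6 km): east 85.6 sin 259° = -84.03, north 85.6 cos 259° = -16.33
Current position: (-84.03, -16.33). Target: (76.5, -95.0). Remaining: Δeast = 160.53, Δnorth = -78.67.
Bearing = atan2(160.53, -78.67) mod 360° = 116.11°; distance = √((160.53)² + (-78.67)²) = 178.767 km.

116°, 178.8 km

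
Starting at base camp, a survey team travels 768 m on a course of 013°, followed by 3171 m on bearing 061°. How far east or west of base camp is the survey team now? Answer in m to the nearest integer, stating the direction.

Leg 1 (013°, 768 m): east 768 sin 13° = 172.76, north 768 cos 13° = 748.32
Leg 2 (061°, 3171 m): east 3171 sin 61° = 2773.42, north 3171 cos 61° = 1537.33
Net east component: 2946.18 m.

2946 m east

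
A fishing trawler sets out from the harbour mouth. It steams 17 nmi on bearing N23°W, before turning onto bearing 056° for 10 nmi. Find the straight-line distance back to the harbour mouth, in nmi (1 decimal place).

21.3 nmi

Leg 1 (N23°W, 17 nmi): east 17 sin 337° = -6.64, north 17 cos 337° = 15.65
Leg 2 (056°, 10 nmi): east 10 sin 56° = 8.29, north 10 cos 56° = 5.59
Net: 1.65 east, 21.24 north. Distance = √((1.65)² + (21.24)²) = 21.304 nmi.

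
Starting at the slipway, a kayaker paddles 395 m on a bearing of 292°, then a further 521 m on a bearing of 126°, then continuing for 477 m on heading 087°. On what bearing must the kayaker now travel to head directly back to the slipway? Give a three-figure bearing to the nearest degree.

284°

Leg 1 (292°, 395 m): east 395 sin 292° = -366.24, north 395 cos 292° = 147.97
Leg 2 (126°, 521 m): east 521 sin 126° = 421.50, north 521 cos 126° = -306.24
Leg 3 (087°, 477 m): east 477 sin 87° = 476.35, north 477 cos 87° = 24.96
Net displacement: 531.61 east, -133.30 north. Direction back to start is (-531.61, 133.30): bearing = atan2(-531.61, 133.30) mod 360° = 284.08° ≈ 284°.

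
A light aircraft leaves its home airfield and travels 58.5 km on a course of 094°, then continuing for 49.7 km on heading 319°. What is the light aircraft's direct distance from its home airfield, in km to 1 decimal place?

Leg 1 (094°, 58.5 km): east 58.5 sin 94° = 58.36, north 58.5 cos 94° = -4.08
Leg 2 (319°, 49.7 km): east 49.7 sin 319° = -32.61, north 49.7 cos 319° = 37.51
Net: 25.75 east, 33.43 north. Distance = √((25.75)² + (33.43)²) = 42.197 km.

42.2 km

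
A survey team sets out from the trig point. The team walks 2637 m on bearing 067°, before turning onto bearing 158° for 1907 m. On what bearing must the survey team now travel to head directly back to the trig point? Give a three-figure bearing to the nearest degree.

283°

Leg 1 (067°, 2637 m): east 2637 sin 67° = 2427.37, north 2637 cos 67° = 1030.36
Leg 2 (158°, 1907 m): east 1907 sin 158° = 714.37, north 1907 cos 158° = -1768.14
Net displacement: 3141.75 east, -737.78 north. Direction back to start is (-3141.75, 737.78): bearing = atan2(-3141.75, 737.78) mod 360° = 283.22° ≈ 283°.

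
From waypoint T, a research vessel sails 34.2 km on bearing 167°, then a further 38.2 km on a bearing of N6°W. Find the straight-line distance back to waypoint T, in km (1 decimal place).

6.0 km

Leg 1 (167°, 34.2 km): east 34.2 sin 167° = 7.69, north 34.2 cos 167° = -33.32
Leg 2 (N6°W, 38.2 km): east 38.2 sin 354° = -3.99, north 38.2 cos 354° = 37.99
Net: 3.70 east, 4.67 north. Distance = √((3.70)² + (4.67)²) = 5.956 km.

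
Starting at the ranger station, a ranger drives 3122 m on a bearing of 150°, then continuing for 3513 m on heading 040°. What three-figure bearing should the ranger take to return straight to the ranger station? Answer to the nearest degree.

Leg 1 (150°, 3122 m): east 3122 sin 150° = 1561.00, north 3122 cos 150° = -2703.73
Leg 2 (040°, 3513 m): east 3513 sin 40° = 2258.11, north 3513 cos 40° = 2691.11
Net displacement: 3819.11 east, -12.62 north. Direction back to start is (-3819.11, 12.62): bearing = atan2(-3819.11, 12.62) mod 360° = 270.19° ≈ 270°.

270°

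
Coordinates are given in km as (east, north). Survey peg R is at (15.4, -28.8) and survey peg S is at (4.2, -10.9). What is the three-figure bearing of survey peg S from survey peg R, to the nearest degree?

Δeast = 4.2 − 15.4 = -11.20; Δnorth = -10.9 − -28.8 = 17.90.
Bearing = atan2(Δeast, Δnorth) mod 360° = 327.97° ≈ 328°.

328°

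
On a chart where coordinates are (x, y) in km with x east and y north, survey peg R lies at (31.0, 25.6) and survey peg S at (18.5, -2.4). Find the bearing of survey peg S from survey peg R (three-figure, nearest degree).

Δeast = 18.5 − 31.0 = -12.50; Δnorth = -2.4 − 25.6 = -28.00.
Bearing = atan2(Δeast, Δnorth) mod 360° = 204.06° ≈ 204°.

204°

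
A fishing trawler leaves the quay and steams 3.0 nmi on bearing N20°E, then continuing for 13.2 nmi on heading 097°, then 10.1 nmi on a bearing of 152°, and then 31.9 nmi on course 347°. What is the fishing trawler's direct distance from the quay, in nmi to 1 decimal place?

26.1 nmi

Leg 1 (N20°E, 3.0 nmi): east 3.0 sin 20° = 1.03, north 3.0 cos 20° = 2.82
Leg 2 (097°, 13.2 nmi): east 13.2 sin 97° = 13.10, north 13.2 cos 97° = -1.61
Leg 3 (152°, 10.1 nmi): east 10.1 sin 152° = 4.74, north 10.1 cos 152° = -8.92
Leg 4 (347°, 31.9 nmi): east 31.9 sin 347° = -7.18, north 31.9 cos 347° = 31.08
Net: 11.69 east, 23.38 north. Distance = √((11.69)² + (23.38)²) = 26.137 nmi.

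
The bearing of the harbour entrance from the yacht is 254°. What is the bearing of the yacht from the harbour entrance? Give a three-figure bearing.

074°

Back-bearing = 254° − 180° = 074°.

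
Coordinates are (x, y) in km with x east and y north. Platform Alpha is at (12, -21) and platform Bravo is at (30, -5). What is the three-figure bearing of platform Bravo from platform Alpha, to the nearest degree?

Δeast = 30 − 12 = 18.00; Δnorth = -5 − -21 = 16.00.
Bearing = atan2(Δeast, Δnorth) mod 360° = 48.37° ≈ 048°.

048°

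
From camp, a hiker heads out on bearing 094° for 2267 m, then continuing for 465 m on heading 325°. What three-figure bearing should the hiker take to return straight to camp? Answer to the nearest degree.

264°

Leg 1 (094°, 2267 m): east 2267 sin 94° = 2261.48, north 2267 cos 94° = -158.14
Leg 2 (325°, 465 m): east 465 sin 325° = -266.71, north 465 cos 325° = 380.91
Net displacement: 1994.76 east, 222.77 north. Direction back to start is (-1994.76, -222.77): bearing = atan2(-1994.76, -222.77) mod 360° = 263.63° ≈ 264°.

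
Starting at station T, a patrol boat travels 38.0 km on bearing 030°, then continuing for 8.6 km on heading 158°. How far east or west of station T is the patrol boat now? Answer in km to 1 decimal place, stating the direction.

22.2 km east

Leg 1 (030°, 38.0 km): east 38.0 sin 30° = 19.00, north 38.0 cos 30° = 32.91
Leg 2 (158°, 8.6 km): east 8.6 sin 158° = 3.22, north 8.6 cos 158° = -7.97
Net east component: 22.22 km.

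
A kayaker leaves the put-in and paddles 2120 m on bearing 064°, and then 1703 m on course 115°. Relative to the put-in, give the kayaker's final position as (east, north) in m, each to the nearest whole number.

(3449, 210)

Leg 1 (064°, 2120 m): east 2120 sin 64° = 1905.44, north 2120 cos 64° = 929.35
Leg 2 (115°, 1703 m): east 1703 sin 115° = 1543.44, north 1703 cos 115° = -719.72
Summing: 3448.89 m east, 209.63 m north → (3449, 210).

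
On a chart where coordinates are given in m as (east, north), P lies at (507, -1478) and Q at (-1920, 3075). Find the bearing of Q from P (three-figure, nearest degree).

Δeast = -1920 − 507 = -2427.00; Δnorth = 3075 − -1478 = 4553.00.
Bearing = atan2(Δeast, Δnorth) mod 360° = 331.94° ≈ 332°.

332°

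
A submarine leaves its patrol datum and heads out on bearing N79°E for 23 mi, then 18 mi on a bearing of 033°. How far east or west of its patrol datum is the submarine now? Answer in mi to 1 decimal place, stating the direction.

Leg 1 (N79°E, 23 mi): east 23 sin 79° = 22.58, north 23 cos 79° = 4.39
Leg 2 (033°, 18 mi): east 18 sin 33° = 9.80, north 18 cos 33° = 15.10
Net east component: 32.38 mi.

32.4 mi east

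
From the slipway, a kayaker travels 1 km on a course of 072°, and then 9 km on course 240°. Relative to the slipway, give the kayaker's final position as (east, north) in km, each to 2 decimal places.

Leg 1 (072°, 1 km): east 1 sin 72° = 0.95, north 1 cos 72° = 0.31
Leg 2 (240°, 9 km): east 9 sin 240° = -7.79, north 9 cos 240° = -4.50
Summing: -6.84 km east, -4.19 km north → (-6.84, -4.19).

(-6.84, -4.19)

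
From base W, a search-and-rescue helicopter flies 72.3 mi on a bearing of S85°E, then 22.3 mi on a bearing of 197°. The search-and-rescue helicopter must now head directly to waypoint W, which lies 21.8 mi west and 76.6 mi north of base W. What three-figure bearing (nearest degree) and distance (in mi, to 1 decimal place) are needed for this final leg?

Leg 1 (S85°E, 72.3 mi): east 72.3 sin 95° = 72.02, north 72.3 cos 95° = -6.30
Leg 2 (197°, 22.3 mi): east 22.3 sin 197° = -6.52, north 22.3 cos 197° = -21.33
Current position: (65.50, -27.63). Target: (-21.8, 76.6). Remaining: Δeast = -87.30, Δnorth = 104.23.
Bearing = atan2(-87.30, 104.23) mod 360° = 320.05°; distance = √((-87.30)² + (104.23)²) = 135.961 mi.

320°, 136.0 mi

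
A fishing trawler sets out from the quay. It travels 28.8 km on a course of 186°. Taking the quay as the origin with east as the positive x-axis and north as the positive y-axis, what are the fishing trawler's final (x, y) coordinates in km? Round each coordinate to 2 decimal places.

Leg 1 (186°, 28.8 km): east 28.8 sin 186° = -3.01, north 28.8 cos 186° = -28.64
Summing: -3.01 km east, -28.64 km north → (-3.01, -28.64).

(-3.01, -28.64)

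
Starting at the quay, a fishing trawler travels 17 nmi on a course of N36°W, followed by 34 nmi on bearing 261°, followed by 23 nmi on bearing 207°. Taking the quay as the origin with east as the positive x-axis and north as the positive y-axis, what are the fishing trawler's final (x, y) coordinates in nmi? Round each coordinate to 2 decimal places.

(-54.02, -12.06)

Leg 1 (N36°W, 17 nmi): east 17 sin 324° = -9.99, north 17 cos 324° = 13.75
Leg 2 (261°, 34 nmi): east 34 sin 261° = -33.58, north 34 cos 261° = -5.32
Leg 3 (207°, 23 nmi): east 23 sin 207° = -10.44, north 23 cos 207° = -20.49
Summing: -54.02 nmi east, -12.06 nmi north → (-54.02, -12.06).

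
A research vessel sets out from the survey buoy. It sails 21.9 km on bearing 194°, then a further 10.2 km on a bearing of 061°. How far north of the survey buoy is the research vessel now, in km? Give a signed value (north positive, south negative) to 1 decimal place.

Leg 1 (194°, 21.9 km): east 21.9 sin 194° = -5.30, north 21.9 cos 194° = -21.25
Leg 2 (061°, 10.2 km): east 10.2 sin 61° = 8.92, north 10.2 cos 61° = 4.95
Net north component: -16.30 km.

-16.3 km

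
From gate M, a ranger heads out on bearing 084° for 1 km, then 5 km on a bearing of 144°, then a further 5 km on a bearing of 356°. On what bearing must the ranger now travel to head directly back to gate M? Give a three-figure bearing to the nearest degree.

254°

Leg 1 (084°, 1 km): east 1 sin 84° = 0.99, north 1 cos 84° = 0.10
Leg 2 (144°, 5 km): east 5 sin 144° = 2.94, north 5 cos 144° = -4.05
Leg 3 (356°, 5 km): east 5 sin 356° = -0.35, north 5 cos 356° = 4.99
Net displacement: 3.58 east, 1.05 north. Direction back to start is (-3.58, -1.05): bearing = atan2(-3.58, -1.05) mod 360° = 253.71° ≈ 254°.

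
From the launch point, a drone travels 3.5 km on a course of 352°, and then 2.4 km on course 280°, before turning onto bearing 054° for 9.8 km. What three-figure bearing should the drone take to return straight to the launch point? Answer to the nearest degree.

208°

Leg 1 (352°, 3.5 km): east 3.5 sin 352° = -0.49, north 3.5 cos 352° = 3.47
Leg 2 (280°, 2.4 km): east 2.4 sin 280° = -2.36, north 2.4 cos 280° = 0.42
Leg 3 (054°, 9.8 km): east 9.8 sin 54° = 7.93, north 9.8 cos 54° = 5.76
Net displacement: 5.08 east, 9.64 north. Direction back to start is (-5.08, -9.64): bearing = atan2(-5.08, -9.64) mod 360° = 207.77° ≈ 208°.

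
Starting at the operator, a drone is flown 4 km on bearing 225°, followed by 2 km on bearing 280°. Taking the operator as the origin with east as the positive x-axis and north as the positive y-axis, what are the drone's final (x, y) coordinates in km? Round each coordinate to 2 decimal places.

Leg 1 (225°, 4 km): east 4 sin 225° = -2.83, north 4 cos 225° = -2.83
Leg 2 (280°, 2 km): east 2 sin 280° = -1.97, north 2 cos 280° = 0.35
Summing: -4.80 km east, -2.48 km north → (-4.80, -2.48).

(-4.80, -2.48)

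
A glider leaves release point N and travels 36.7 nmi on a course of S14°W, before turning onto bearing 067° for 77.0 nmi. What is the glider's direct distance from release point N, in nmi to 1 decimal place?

62.2 nmi

Leg 1 (S14°W, 36.7 nmi): east 36.7 sin 194° = -8.88, north 36.7 cos 194° = -35.61
Leg 2 (067°, 77.0 nmi): east 77.0 sin 67° = 70.88, north 77.0 cos 67° = 30.09
Net: 62.00 east, -5.52 north. Distance = √((62.00)² + (-5.52)²) = 62.246 nmi.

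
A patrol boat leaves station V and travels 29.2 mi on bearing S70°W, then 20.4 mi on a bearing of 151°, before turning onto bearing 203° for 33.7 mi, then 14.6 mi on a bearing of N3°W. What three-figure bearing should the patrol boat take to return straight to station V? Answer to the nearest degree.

Leg 1 (S70°W, 29.2 mi): east 29.2 sin 250° = -27.44, north 29.2 cos 250° = -9.99
Leg 2 (151°, 20.4 mi): east 20.4 sin 151° = 9.89, north 20.4 cos 151° = -17.84
Leg 3 (203°, 33.7 mi): east 33.7 sin 203° = -13.17, north 33.7 cos 203° = -31.02
Leg 4 (N3°W, 14.6 mi): east 14.6 sin 357° = -0.76, north 14.6 cos 357° = 14.58
Net displacement: -31.48 east, -44.27 north. Direction back to start is (31.48, 44.27): bearing = atan2(31.48, 44.27) mod 360° = 35.42° ≈ 035°.

035°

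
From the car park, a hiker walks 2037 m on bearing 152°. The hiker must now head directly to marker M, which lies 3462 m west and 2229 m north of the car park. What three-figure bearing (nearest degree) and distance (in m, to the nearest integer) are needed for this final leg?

Leg 1 (152°, 2037 m): east 2037 sin 152° = 956.31, north 2037 cos 152° = -1798.56
Current position: (956.31, -1798.56). Target: (-3462, 2229). Remaining: Δeast = -4418.31, Δnorth = 4027.56.
Bearing = atan2(-4418.31, 4027.56) mod 360° = 312.35°; distance = √((-4418.31)² + (4027.56)²) = 5978.526 m.

312°, 5979 m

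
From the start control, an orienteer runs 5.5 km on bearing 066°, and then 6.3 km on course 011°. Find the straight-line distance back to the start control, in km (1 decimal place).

Leg 1 (066°, 5.5 km): east 5.5 sin 66° = 5.02, north 5.5 cos 66° = 2.24
Leg 2 (011°, 6.3 km): east 6.3 sin 11° = 1.20, north 6.3 cos 11° = 6.18
Net: 6.23 east, 8.42 north. Distance = √((6.23)² + (8.42)²) = 10.473 km.

10.5 km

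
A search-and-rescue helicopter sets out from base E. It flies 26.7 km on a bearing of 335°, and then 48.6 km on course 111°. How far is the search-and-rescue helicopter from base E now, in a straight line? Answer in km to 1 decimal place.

Leg 1 (335°, 26.7 km): east 26.7 sin 335° = -11.28, north 26.7 cos 335° = 24.20
Leg 2 (111°, 48.6 km): east 48.6 sin 111° = 45.37, north 48.6 cos 111° = -17.42
Net: 34.09 east, 6.78 north. Distance = √((34.09)² + (6.78)²) = 34.756 km.

34.8 km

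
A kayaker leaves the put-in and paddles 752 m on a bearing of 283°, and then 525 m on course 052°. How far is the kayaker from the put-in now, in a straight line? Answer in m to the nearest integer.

587 m

Leg 1 (283°, 752 m): east 752 sin 283° = -732.73, north 752 cos 283° = 169.16
Leg 2 (052°, 525 m): east 525 sin 52° = 413.71, north 525 cos 52° = 323.22
Net: -319.02 east, 492.39 north. Distance = √((-319.02)² + (492.39)²) = 586.701 m.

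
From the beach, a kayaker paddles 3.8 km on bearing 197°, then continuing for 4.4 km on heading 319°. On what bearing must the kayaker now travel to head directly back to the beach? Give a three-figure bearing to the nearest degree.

086°

Leg 1 (197°, 3.8 km): east 3.8 sin 197° = -1.11, north 3.8 cos 197° = -3.63
Leg 2 (319°, 4.4 km): east 4.4 sin 319° = -2.89, north 4.4 cos 319° = 3.32
Net displacement: -4.00 east, -0.31 north. Direction back to start is (4.00, 0.31): bearing = atan2(4.00, 0.31) mod 360° = 85.52° ≈ 086°.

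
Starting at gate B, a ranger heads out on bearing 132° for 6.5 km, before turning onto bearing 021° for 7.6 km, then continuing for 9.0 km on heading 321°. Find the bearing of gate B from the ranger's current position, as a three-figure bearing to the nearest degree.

191°

Leg 1 (132°, 6.5 km): east 6.5 sin 132° = 4.83, north 6.5 cos 132° = -4.35
Leg 2 (021°, 7.6 km): east 7.6 sin 21° = 2.72, north 7.6 cos 21° = 7.10
Leg 3 (321°, 9.0 km): east 9.0 sin 321° = -5.66, north 9.0 cos 321° = 6.99
Net displacement: 1.89 east, 9.74 north. Direction back to start is (-1.89, -9.74): bearing = atan2(-1.89, -9.74) mod 360° = 190.98° ≈ 191°.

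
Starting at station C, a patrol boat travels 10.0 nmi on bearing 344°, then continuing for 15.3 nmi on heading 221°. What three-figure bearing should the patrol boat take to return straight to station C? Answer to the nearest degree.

081°

Leg 1 (344°, 10.0 nmi): east 10.0 sin 344° = -2.76, north 10.0 cos 344° = 9.61
Leg 2 (221°, 15.3 nmi): east 15.3 sin 221° = -10.04, north 15.3 cos 221° = -11.55
Net displacement: -12.79 east, -1.93 north. Direction back to start is (12.79, 1.93): bearing = atan2(12.79, 1.93) mod 360° = 81.40° ≈ 081°.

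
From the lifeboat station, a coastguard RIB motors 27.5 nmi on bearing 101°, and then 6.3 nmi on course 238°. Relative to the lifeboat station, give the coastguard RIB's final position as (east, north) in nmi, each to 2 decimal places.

(21.65, -8.59)

Leg 1 (101°, 27.5 nmi): east 27.5 sin 101° = 26.99, north 27.5 cos 101° = -5.25
Leg 2 (238°, 6.3 nmi): east 6.3 sin 238° = -5.34, north 6.3 cos 238° = -3.34
Summing: 21.65 nmi east, -8.59 nmi north → (21.65, -8.59).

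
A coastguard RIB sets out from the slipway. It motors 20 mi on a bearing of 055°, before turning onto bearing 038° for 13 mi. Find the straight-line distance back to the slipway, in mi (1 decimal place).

32.7 mi

Leg 1 (055°, 20 mi): east 20 sin 55° = 16.38, north 20 cos 55° = 11.47
Leg 2 (038°, 13 mi): east 13 sin 38° = 8.00, north 13 cos 38° = 10.24
Net: 24.39 east, 21.72 north. Distance = √((24.39)² + (21.72)²) = 32.654 mi.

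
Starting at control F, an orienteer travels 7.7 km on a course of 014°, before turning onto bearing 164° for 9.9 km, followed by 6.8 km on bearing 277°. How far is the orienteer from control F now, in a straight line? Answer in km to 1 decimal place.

Leg 1 (014°, 7.7 km): east 7.7 sin 14° = 1.86, north 7.7 cos 14° = 7.47
Leg 2 (164°, 9.9 km): east 9.9 sin 164° = 2.73, north 9.9 cos 164° = -9.52
Leg 3 (277°, 6.8 km): east 6.8 sin 277° = -6.75, north 6.8 cos 277° = 0.83
Net: -2.16 east, -1.22 north. Distance = √((-2.16)² + (-1.22)²) = 2.477 km.

2.5 km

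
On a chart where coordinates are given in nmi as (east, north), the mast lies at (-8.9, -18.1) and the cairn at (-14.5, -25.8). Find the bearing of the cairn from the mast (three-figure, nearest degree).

Δeast = -14.5 − -8.9 = -5.60; Δnorth = -25.8 − -18.1 = -7.70.
Bearing = atan2(Δeast, Δnorth) mod 360° = 216.03° ≈ 216°.

216°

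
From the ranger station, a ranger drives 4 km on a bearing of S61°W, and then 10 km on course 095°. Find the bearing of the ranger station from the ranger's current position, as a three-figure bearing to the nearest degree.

Leg 1 (S61°W, 4 km): east 4 sin 241° = -3.50, north 4 cos 241° = -1.94
Leg 2 (095°, 10 km): east 10 sin 95° = 9.96, north 10 cos 95° = -0.87
Net displacement: 6.46 east, -2.81 north. Direction back to start is (-6.46, 2.81): bearing = atan2(-6.46, 2.81) mod 360° = 293.50° ≈ 294°.

294°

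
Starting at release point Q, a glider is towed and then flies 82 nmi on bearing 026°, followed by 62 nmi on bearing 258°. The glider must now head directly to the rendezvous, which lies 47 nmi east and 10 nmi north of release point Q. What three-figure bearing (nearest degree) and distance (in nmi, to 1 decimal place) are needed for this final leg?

Leg 1 (026°, 82 nmi): east 82 sin 26° = 35.95, north 82 cos 26° = 73.70
Leg 2 (258°, 62 nmi): east 62 sin 258° = -60.65, north 62 cos 258° = -12.89
Current position: (-24.70, 60.81). Target: (47, 10). Remaining: Δeast = 71.70, Δnorth = -50.81.
Bearing = atan2(71.70, -50.81) mod 360° = 125.32°; distance = √((71.70)² + (-50.81)²) = 87.877 nmi.

125°, 87.9 nmi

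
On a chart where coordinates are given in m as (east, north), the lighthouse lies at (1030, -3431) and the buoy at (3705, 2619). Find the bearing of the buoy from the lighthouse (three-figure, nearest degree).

Δeast = 3705 − 1030 = 2675.00; Δnorth = 2619 − -3431 = 6050.00.
Bearing = atan2(Δeast, Δnorth) mod 360° = 23.85° ≈ 024°.

024°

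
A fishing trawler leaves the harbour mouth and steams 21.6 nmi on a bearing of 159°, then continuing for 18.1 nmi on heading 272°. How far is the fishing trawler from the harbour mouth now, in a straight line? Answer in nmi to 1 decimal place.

Leg 1 (159°, 21.6 nmi): east 21.6 sin 159° = 7.74, north 21.6 cos 159° = -20.17
Leg 2 (272°, 18.1 nmi): east 18.1 sin 272° = -18.09, north 18.1 cos 272° = 0.63
Net: -10.35 east, -19.53 north. Distance = √((-10.35)² + (-19.53)²) = 22.105 nmi.

22.1 nmi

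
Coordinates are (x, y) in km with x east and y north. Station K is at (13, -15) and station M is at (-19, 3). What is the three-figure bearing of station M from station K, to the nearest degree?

299°

Δeast = -19 − 13 = -32.00; Δnorth = 3 − -15 = 18.00.
Bearing = atan2(Δeast, Δnorth) mod 360° = 299.36° ≈ 299°.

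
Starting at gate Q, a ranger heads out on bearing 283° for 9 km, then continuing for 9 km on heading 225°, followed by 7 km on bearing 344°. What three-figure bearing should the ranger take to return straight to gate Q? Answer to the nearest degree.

098°

Leg 1 (283°, 9 km): east 9 sin 283° = -8.77, north 9 cos 283° = 2.02
Leg 2 (225°, 9 km): east 9 sin 225° = -6.36, north 9 cos 225° = -6.36
Leg 3 (344°, 7 km): east 7 sin 344° = -1.93, north 7 cos 344° = 6.73
Net displacement: -17.06 east, 2.39 north. Direction back to start is (17.06, -2.39): bearing = atan2(17.06, -2.39) mod 360° = 97.97° ≈ 098°.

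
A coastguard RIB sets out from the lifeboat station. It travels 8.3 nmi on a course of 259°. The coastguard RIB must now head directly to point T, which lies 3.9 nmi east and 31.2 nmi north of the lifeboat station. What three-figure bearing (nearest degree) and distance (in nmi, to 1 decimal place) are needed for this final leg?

Leg 1 (259°, 8.3 nmi): east 8.3 sin 259° = -8.15, north 8.3 cos 259° = -1.58
Current position: (-8.15, -1.58). Target: (3.9, 31.2). Remaining: Δeast = 12.05, Δnorth = 32.78.
Bearing = atan2(12.05, 32.78) mod 360° = 20.18°; distance = √((12.05)² + (32.78)²) = 34.927 nmi.

020°, 34.9 nmi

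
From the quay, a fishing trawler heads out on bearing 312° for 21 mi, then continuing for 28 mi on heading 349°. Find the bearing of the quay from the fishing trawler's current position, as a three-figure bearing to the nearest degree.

153°

Leg 1 (312°, 21 mi): east 21 sin 312° = -15.61, north 21 cos 312° = 14.05
Leg 2 (349°, 28 mi): east 28 sin 349° = -5.34, north 28 cos 349° = 27.49
Net displacement: -20.95 east, 41.54 north. Direction back to start is (20.95, -41.54): bearing = atan2(20.95, -41.54) mod 360° = 153.24° ≈ 153°.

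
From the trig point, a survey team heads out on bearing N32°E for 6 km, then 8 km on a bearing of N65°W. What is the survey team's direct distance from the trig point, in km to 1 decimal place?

Leg 1 (N32°E, 6 km): east 6 sin 32° = 3.18, north 6 cos 32° = 5.09
Leg 2 (N65°W, 8 km): east 8 sin 295° = -7.25, north 8 cos 295° = 3.38
Net: -4.07 east, 8.47 north. Distance = √((-4.07)² + (8.47)²) = 9.397 km.

9.4 km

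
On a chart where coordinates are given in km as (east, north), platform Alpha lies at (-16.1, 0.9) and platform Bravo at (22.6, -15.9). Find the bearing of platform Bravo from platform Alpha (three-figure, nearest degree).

113°

Δeast = 22.6 − -16.1 = 38.70; Δnorth = -15.9 − 0.9 = -16.80.
Bearing = atan2(Δeast, Δnorth) mod 360° = 113.47° ≈ 113°.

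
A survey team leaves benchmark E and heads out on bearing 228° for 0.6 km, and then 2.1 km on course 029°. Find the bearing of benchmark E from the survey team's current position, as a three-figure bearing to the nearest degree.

Leg 1 (228°, 0.6 km): east 0.6 sin 228° = -0.45, north 0.6 cos 228° = -0.40
Leg 2 (029°, 2.1 km): east 2.1 sin 29° = 1.02, north 2.1 cos 29° = 1.84
Net displacement: 0.57 east, 1.44 north. Direction back to start is (-0.57, -1.44): bearing = atan2(-0.57, -1.44) mod 360° = 201.74° ≈ 202°.

202°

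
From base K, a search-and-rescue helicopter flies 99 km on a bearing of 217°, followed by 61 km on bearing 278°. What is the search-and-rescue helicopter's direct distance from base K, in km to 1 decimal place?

139.2 km

Leg 1 (217°, 99 km): east 99 sin 217° = -59.58, north 99 cos 217° = -79.06
Leg 2 (278°, 61 km): east 61 sin 278° = -60.41, north 61 cos 278° = 8.49
Net: -119.99 east, -70.58 north. Distance = √((-119.99)² + (-70.58)²) = 139.203 km.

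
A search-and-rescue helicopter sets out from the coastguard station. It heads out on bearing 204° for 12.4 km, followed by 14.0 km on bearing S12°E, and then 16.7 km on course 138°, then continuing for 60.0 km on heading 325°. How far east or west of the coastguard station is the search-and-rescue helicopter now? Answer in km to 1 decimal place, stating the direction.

Leg 1 (204°, 12.4 km): east 12.4 sin 204° = -5.04, north 12.4 cos 204° = -11.33
Leg 2 (S12°E, 14.0 km): east 14.0 sin 168° = 2.91, north 14.0 cos 168° = -13.69
Leg 3 (138°, 16.7 km): east 16.7 sin 138° = 11.17, north 16.7 cos 138° = -12.41
Leg 4 (325°, 60.0 km): east 60.0 sin 325° = -34.41, north 60.0 cos 325° = 49.15
Net east component: -25.37 km.

25.4 km west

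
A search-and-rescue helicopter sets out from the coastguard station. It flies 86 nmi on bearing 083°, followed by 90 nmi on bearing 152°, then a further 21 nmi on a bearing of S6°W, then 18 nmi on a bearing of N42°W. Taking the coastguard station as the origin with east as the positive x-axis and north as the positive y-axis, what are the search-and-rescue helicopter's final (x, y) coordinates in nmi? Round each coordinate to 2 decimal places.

(113.37, -76.49)

Leg 1 (083°, 86 nmi): east 86 sin 83° = 85.36, north 86 cos 83° = 10.48
Leg 2 (152°, 90 nmi): east 90 sin 152° = 42.25, north 90 cos 152° = -79.47
Leg 3 (S6°W, 21 nmi): east 21 sin 186° = -2.20, north 21 cos 186° = -20.88
Leg 4 (N42°W, 18 nmi): east 18 sin 318° = -12.04, north 18 cos 318° = 13.38
Summing: 113.37 nmi east, -76.49 nmi north → (113.37, -76.49).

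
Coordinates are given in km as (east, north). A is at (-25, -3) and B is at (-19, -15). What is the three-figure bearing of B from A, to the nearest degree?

Δeast = -19 − -25 = 6.00; Δnorth = -15 − -3 = -12.00.
Bearing = atan2(Δeast, Δnorth) mod 360° = 153.43° ≈ 153°.

153°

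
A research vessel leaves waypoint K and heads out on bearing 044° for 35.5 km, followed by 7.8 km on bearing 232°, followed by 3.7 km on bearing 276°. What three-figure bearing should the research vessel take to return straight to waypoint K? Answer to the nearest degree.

Leg 1 (044°, 35.5 km): east 35.5 sin 44° = 24.66, north 35.5 cos 44° = 25.54
Leg 2 (232°, 7.8 km): east 7.8 sin 232° = -6.15, north 7.8 cos 232° = -4.80
Leg 3 (276°, 3.7 km): east 3.7 sin 276° = -3.68, north 3.7 cos 276° = 0.39
Net displacement: 14.83 east, 21.12 north. Direction back to start is (-14.83, -21.12): bearing = atan2(-14.83, -21.12) mod 360° = 215.08° ≈ 215°.

215°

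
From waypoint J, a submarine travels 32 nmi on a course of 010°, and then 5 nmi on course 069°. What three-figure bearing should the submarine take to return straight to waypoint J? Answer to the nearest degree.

197°

Leg 1 (010°, 32 nmi): east 32 sin 10° = 5.56, north 32 cos 10° = 31.51
Leg 2 (069°, 5 nmi): east 5 sin 69° = 4.67, north 5 cos 69° = 1.79
Net displacement: 10.22 east, 33.31 north. Direction back to start is (-10.22, -33.31): bearing = atan2(-10.22, -33.31) mod 360° = 197.07° ≈ 197°.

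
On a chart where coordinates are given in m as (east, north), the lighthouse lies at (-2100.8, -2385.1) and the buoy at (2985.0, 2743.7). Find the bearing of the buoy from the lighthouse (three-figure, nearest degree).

Δeast = 2985.0 − -2100.8 = 5085.80; Δnorth = 2743.7 − -2385.1 = 5128.80.
Bearing = atan2(Δeast, Δnorth) mod 360° = 44.76° ≈ 045°.

045°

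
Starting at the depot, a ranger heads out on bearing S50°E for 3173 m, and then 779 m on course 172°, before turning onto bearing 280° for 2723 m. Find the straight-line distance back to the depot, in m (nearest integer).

2342 m

Leg 1 (S50°E, 3173 m): east 3173 sin 130° = 2430.66, north 3173 cos 130° = -2039.57
Leg 2 (172°, 779 m): east 779 sin 172° = 108.42, north 779 cos 172° = -771.42
Leg 3 (280°, 2723 m): east 2723 sin 280° = -2681.63, north 2723 cos 280° = 472.84
Net: -142.56 east, -2338.14 north. Distance = √((-142.56)² + (-2338.14)²) = 2342.482 m.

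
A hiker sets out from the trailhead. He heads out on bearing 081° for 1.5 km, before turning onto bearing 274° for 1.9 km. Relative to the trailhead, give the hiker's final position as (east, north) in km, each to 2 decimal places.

Leg 1 (081°, 1.5 km): east 1.5 sin 81° = 1.48, north 1.5 cos 81° = 0.23
Leg 2 (274°, 1.9 km): east 1.9 sin 274° = -1.90, north 1.9 cos 274° = 0.13
Summing: -0.41 km east, 0.37 km north → (-0.41, 0.37).

(-0.41, 0.37)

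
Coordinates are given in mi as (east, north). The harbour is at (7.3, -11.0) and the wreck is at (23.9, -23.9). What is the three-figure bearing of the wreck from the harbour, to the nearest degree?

Δeast = 23.9 − 7.3 = 16.60; Δnorth = -23.9 − -11.0 = -12.90.
Bearing = atan2(Δeast, Δnorth) mod 360° = 127.85° ≈ 128°.

128°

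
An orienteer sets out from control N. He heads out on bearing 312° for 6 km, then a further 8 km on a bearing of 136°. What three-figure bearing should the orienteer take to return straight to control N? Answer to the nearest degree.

Leg 1 (312°, 6 km): east 6 sin 312° = -4.46, north 6 cos 312° = 4.01
Leg 2 (136°, 8 km): east 8 sin 136° = 5.56, north 8 cos 136° = -5.75
Net displacement: 1.10 east, -1.74 north. Direction back to start is (-1.10, 1.74): bearing = atan2(-1.10, 1.74) mod 360° = 327.74° ≈ 328°.

328°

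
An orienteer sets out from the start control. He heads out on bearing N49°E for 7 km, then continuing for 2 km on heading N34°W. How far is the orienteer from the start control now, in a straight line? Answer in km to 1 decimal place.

7.5 km

Leg 1 (N49°E, 7 km): east 7 sin 49° = 5.28, north 7 cos 49° = 4.59
Leg 2 (N34°W, 2 km): east 2 sin 326° = -1.12, north 2 cos 326° = 1.66
Net: 4.16 east, 6.25 north. Distance = √((4.16)² + (6.25)²) = 7.511 km.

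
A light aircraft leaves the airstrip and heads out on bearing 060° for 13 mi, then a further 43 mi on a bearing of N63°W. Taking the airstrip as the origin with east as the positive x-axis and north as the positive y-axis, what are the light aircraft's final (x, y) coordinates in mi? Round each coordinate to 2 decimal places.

(-27.05, 26.02)

Leg 1 (060°, 13 mi): east 13 sin 60° = 11.26, north 13 cos 60° = 6.50
Leg 2 (N63°W, 43 mi): east 43 sin 297° = -38.31, north 43 cos 297° = 19.52
Summing: -27.05 mi east, 26.02 mi north → (-27.05, 26.02).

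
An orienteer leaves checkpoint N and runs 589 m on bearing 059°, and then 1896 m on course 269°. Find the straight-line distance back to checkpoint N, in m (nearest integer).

Leg 1 (059°, 589 m): east 589 sin 59° = 504.87, north 589 cos 59° = 303.36
Leg 2 (269°, 1896 m): east 1896 sin 269° = -1895.71, north 1896 cos 269° = -33.09
Net: -1390.84 east, 270.27 north. Distance = √((-1390.84)² + (270.27)²) = 1416.856 m.

1417 m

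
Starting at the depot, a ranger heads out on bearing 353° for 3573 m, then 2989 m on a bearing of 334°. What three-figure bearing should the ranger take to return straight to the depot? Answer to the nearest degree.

Leg 1 (353°, 3573 m): east 3573 sin 353° = -435.44, north 3573 cos 353° = 3546.37
Leg 2 (334°, 2989 m): east 2989 sin 334° = -1310.29, north 2989 cos 334° = 2686.50
Net displacement: -1745.73 east, 6232.86 north. Direction back to start is (1745.73, -6232.86): bearing = atan2(1745.73, -6232.86) mod 360° = 164.35° ≈ 164°.

164°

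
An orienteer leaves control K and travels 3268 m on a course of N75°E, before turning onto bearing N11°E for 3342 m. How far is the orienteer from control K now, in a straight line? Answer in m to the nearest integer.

Leg 1 (N75°E, 3268 m): east 3268 sin 75° = 3156.65, north 3268 cos 75° = 845.82
Leg 2 (N11°E, 3342 m): east 3342 sin 11° = 637.68, north 3342 cos 11° = 3280.60
Net: 3794.33 east, 4126.42 north. Distance = √((3794.33)² + (4126.42)²) = 5605.735 m.

5606 m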